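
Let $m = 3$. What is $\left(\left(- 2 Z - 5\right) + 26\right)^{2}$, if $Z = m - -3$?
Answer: $81$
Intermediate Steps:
$Z = 6$ ($Z = 3 - -3 = 3 + 3 = 6$)
$\left(\left(- 2 Z - 5\right) + 26\right)^{2} = \left(\left(\left(-2\right) 6 - 5\right) + 26\right)^{2} = \left(\left(-12 - 5\right) + 26\right)^{2} = \left(-17 + 26\right)^{2} = 9^{2} = 81$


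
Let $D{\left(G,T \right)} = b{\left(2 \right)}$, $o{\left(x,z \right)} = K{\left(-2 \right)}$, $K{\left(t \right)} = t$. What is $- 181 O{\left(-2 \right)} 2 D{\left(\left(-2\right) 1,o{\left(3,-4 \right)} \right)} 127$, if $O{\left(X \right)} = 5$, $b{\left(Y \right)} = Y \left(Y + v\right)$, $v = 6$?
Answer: $-3677920$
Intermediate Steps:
$o{\left(x,z \right)} = -2$
$b{\left(Y \right)} = Y \left(6 + Y\right)$ ($b{\left(Y \right)} = Y \left(Y + 6\right) = Y \left(6 + Y\right)$)
$D{\left(G,T \right)} = 16$ ($D{\left(G,T \right)} = 2 \left(6 + 2\right) = 2 \cdot 8 = 16$)
$- 181 O{\left(-2 \right)} 2 D{\left(\left(-2\right) 1,o{\left(3,-4 \right)} \right)} 127 = - 181 \cdot 5 \cdot 2 \cdot 16 \cdot 127 = - 181 \cdot 10 \cdot 16 \cdot 127 = \left(-181\right) 160 \cdot 127 = \left(-28960\right) 127 = -3677920$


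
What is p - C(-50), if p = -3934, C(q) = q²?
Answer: -6434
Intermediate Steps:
p - C(-50) = -3934 - 1*(-50)² = -3934 - 1*2500 = -3934 - 2500 = -6434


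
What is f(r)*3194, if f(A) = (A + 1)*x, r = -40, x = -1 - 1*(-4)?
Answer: -373698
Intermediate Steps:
x = 3 (x = -1 + 4 = 3)
f(A) = 3 + 3*A (f(A) = (A + 1)*3 = (1 + A)*3 = 3 + 3*A)
f(r)*3194 = (3 + 3*(-40))*3194 = (3 - 120)*3194 = -117*3194 = -373698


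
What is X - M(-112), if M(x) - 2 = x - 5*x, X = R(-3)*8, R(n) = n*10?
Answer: -690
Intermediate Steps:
R(n) = 10*n
X = -240 (X = (10*(-3))*8 = -30*8 = -240)
M(x) = 2 - 4*x (M(x) = 2 + (x - 5*x) = 2 - 4*x)
X - M(-112) = -240 - (2 - 4*(-112)) = -240 - (2 + 448) = -240 - 1*450 = -240 - 450 = -690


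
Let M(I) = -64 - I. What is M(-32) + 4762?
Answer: 4730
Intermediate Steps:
M(-32) + 4762 = (-64 - 1*(-32)) + 4762 = (-64 + 32) + 4762 = -32 + 4762 = 4730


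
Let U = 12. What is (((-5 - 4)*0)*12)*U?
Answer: 0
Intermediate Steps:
(((-5 - 4)*0)*12)*U = (((-5 - 4)*0)*12)*12 = (-9*0*12)*12 = (0*12)*12 = 0*12 = 0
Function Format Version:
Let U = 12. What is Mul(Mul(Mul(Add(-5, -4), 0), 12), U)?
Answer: 0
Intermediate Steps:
Mul(Mul(Mul(Add(-5, -4), 0), 12), U) = Mul(Mul(Mul(Add(-5, -4), 0), 12), 12) = Mul(Mul(Mul(-9, 0), 12), 12) = Mul(Mul(0, 12), 12) = Mul(0, 12) = 0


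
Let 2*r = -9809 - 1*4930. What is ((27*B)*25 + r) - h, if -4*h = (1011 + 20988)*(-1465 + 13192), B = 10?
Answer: 257979795/4 ≈ 6.4495e+7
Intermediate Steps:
r = -14739/2 (r = (-9809 - 1*4930)/2 = (-9809 - 4930)/2 = (1/2)*(-14739) = -14739/2 ≈ -7369.5)
h = -257982273/4 (h = -(1011 + 20988)*(-1465 + 13192)/4 = -21999*11727/4 = -1/4*257982273 = -257982273/4 ≈ -6.4496e+7)
((27*B)*25 + r) - h = ((27*10)*25 - 14739/2) - 1*(-257982273/4) = (270*25 - 14739/2) + 257982273/4 = (6750 - 14739/2) + 257982273/4 = -1239/2 + 257982273/4 = 257979795/4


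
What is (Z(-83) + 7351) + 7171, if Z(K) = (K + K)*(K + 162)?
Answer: 1408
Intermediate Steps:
Z(K) = 2*K*(162 + K) (Z(K) = (2*K)*(162 + K) = 2*K*(162 + K))
(Z(-83) + 7351) + 7171 = (2*(-83)*(162 - 83) + 7351) + 7171 = (2*(-83)*79 + 7351) + 7171 = (-13114 + 7351) + 7171 = -5763 + 7171 = 1408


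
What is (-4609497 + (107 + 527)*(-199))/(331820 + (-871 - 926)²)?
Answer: -4735663/3561029 ≈ -1.3299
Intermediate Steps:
(-4609497 + (107 + 527)*(-199))/(331820 + (-871 - 926)²) = (-4609497 + 634*(-199))/(331820 + (-1797)²) = (-4609497 - 126166)/(331820 + 3229209) = -4735663/3561029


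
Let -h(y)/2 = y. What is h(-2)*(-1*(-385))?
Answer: 1540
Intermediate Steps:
h(y) = -2*y
h(-2)*(-1*(-385)) = (-2*(-2))*(-1*(-385)) = 4*385 = 1540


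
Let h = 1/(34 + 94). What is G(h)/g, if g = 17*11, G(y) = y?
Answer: 1/23936 ≈ 4.1778e-5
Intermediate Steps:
h = 1/128 ≈ 0.0078125
g = 187
G(h)/g = (1/128)/187 = (1/128)*(1/187) = 1/23936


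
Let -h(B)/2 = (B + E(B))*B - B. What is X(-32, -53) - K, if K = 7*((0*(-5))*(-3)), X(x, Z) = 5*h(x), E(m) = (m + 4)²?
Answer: 240320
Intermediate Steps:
E(m) = (4 + m)²
h(B) = 2*B - 2*B*(B + (4 + B)²) (h(B) = -2*((B + (4 + B)²)*B - B) = -2*(B*(B + (4 + B)²) - B) = -2*(-B + B*(B + (4 + B)²)) = 2*B - 2*B*(B + (4 + B)²))
X(x, Z) = -10*x*(-1 + x + (4 + x)²) (X(x, Z) = 5*(-2*x*(-1 + x + (4 + x)²)) = -10*x*(-1 + x + (4 + x)²))
K = 0 (K = 7*(0*(-3)) = 7*0 = 0)
X(-32, -53) - K = -10*(-32)*(-1 - 32 + (4 - 32)²) - 1*0 = -10*(-32)*(-1 - 32 + (-28)²) + 0 = -10*(-32)*(-1 - 32 + 784) + 0 = -10*(-32)*751 + 0 = 240320 + 0 = 240320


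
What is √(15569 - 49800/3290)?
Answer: √1683565709/329 ≈ 124.72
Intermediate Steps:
√(15569 - 49800/3290) = √(15569 - 49800*1/3290) = √(15569 - 4980/329) = √(5117221/329) = √1683565709/329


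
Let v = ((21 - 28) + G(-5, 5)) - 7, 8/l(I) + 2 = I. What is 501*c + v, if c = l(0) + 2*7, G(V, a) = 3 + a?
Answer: 5004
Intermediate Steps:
l(I) = 8/(-2 + I)
c = 10 (c = 8/(-2 + 0) + 2*7 = 8/(-2) + 14 = 8*(-½) + 14 = -4 + 14 = 10)
v = -6 (v = ((21 - 28) + (3 + 5)) - 7 = (-7 + 8) - 7 = 1 - 7 = -6)
501*c + v = 501*10 - 6 = 5010 - 6 = 5004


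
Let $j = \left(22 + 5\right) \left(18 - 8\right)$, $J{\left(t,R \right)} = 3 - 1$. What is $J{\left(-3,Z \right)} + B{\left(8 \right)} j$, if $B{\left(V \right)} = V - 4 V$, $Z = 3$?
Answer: $-6478$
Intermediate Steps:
$J{\left(t,R \right)} = 2$
$B{\left(V \right)} = - 3 V$
$j = 270$ ($j = 27 \cdot 10 = 270$)
$J{\left(-3,Z \right)} + B{\left(8 \right)} j = 2 + \left(-3\right) 8 \cdot 270 = 2 - 6480 = -6478$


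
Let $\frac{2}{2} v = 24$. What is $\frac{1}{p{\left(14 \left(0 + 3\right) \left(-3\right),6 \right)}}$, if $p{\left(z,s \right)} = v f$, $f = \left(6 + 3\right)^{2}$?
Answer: $\frac{1}{1944} \approx 0.0005144$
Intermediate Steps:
$f = 81$ ($f = 9^{2} = 81$)
$v = 24$
$p{\left(z,s \right)} = 1944$ ($p{\left(z,s \right)} = 24 \cdot 81 = 1944$)
$\frac{1}{p{\left(14 \left(0 + 3\right) \left(-3\right),6 \right)}} = \frac{1}{1944}$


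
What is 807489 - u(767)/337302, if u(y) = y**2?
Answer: 272367066389/337302 ≈ 8.0749e+5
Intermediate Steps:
807489 - u(767)/337302 = 807489 - 767**2/337302 = 807489 - 588289/337302 = 272367066389/337302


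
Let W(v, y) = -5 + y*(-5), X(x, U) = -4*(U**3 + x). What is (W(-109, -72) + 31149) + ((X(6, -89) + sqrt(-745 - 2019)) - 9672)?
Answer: 2841684 + 2*I*sqrt(691) ≈ 2.8417e+6 + 52.574*I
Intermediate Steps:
X(x, U) = -4*x - 4*U**3 (X(x, U) = -4*(x + U**3) = -4*x - 4*U**3)
W(v, y) = -5 - 5*y
(W(-109, -72) + 31149) + ((X(6, -89) + sqrt(-745 - 2019)) - 9672) = ((-5 - 5*(-72)) + 31149) + (((-4*6 - 4*(-89)**3) + sqrt(-745 - 2019)) - 9672) = ((-5 + 360) + 31149) + (((-24 - 4*(-704969)) + sqrt(-2764)) - 9672) = (355 + 31149) + (((-24 + 2819876) + 2*I*sqrt(691)) - 9672) = 31504 + ((2819852 + 2*I*sqrt(691)) - 9672) = 31504 + (2810180 + 2*I*sqrt(691)) = 2841684 + 2*I*sqrt(691)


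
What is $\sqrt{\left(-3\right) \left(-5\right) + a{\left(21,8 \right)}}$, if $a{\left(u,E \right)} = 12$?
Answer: $3 \sqrt{3} \approx 5.1962$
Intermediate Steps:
$\sqrt{\left(-3\right) \left(-5\right) + a{\left(21,8 \right)}} = \sqrt{\left(-3\right) \left(-5\right) + 12} = \sqrt{15 + 12} = \sqrt{27} = 3 \sqrt{3}$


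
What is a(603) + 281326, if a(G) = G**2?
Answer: 644935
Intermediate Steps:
a(603) + 281326 = 603**2 + 281326 = 363609 + 281326 = 644935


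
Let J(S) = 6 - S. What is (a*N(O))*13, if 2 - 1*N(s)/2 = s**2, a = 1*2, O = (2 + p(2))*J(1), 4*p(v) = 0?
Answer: -5096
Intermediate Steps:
p(v) = 0 (p(v) = (1/4)*0 = 0)
O = 10 (O = (2 + 0)*(6 - 1*1) = 2*(6 - 1) = 2*5 = 10)
a = 2
N(s) = 4 - 2*s**2
(a*N(O))*13 = (2*(4 - 2*10**2))*13 = (2*(4 - 2*100))*13 = (2*(4 - 200))*13 = (2*(-196))*13 = -392*13 = -5096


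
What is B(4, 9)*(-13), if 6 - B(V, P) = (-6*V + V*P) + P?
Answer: 195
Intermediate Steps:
B(V, P) = 6 - P + 6*V - P*V (B(V, P) = 6 - ((-6*V + V*P) + P) = 6 - ((-6*V + P*V) + P) = 6 - (P - 6*V + P*V) = 6 + (-P + 6*V - P*V) = 6 - P + 6*V - P*V)
B(4, 9)*(-13) = (6 - 1*9 + 6*4 - 1*9*4)*(-13) = (6 - 9 + 24 - 36)*(-13) = -15*(-13) = 195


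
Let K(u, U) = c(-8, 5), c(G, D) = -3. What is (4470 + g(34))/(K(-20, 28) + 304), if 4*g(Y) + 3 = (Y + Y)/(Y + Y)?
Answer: 1277/86 ≈ 14.849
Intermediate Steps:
K(u, U) = -3
g(Y) = -½ (g(Y) = -¾ + ((Y + Y)/(Y + Y))/4 = -¾ + ((2*Y)/((2*Y)))/4 = -¾ + ((2*Y)*(1/(2*Y)))/4 = -¾ + (¼)*1 = -¾ + ¼ = -½)
(4470 + g(34))/(K(-20, 28) + 304) = (4470 - ½)/(-3 + 304) = (8939/2)/301 = (8939/2)*(1/301) = 1277/86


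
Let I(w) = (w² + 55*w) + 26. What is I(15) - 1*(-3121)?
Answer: 4197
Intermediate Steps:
I(w) = 26 + w² + 55*w
I(15) - 1*(-3121) = (26 + 15² + 55*15) - 1*(-3121) = (26 + 225 + 825) + 3121 = 1076 + 3121 = 4197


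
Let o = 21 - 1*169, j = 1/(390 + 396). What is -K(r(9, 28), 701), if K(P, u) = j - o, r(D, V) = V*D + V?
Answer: -116329/786 ≈ -148.00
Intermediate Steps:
r(D, V) = V + D*V (r(D, V) = D*V + V = V + D*V)
j = 1/786 ≈ 0.0012723
o = -148 (o = 21 - 169 = -148)
K(P, u) = 116329/786 (K(P, u) = 1/786 - 1*(-148) = 1/786 + 148 = 116329/786)
-K(r(9, 28), 701) = -1*116329/786 = -116329/786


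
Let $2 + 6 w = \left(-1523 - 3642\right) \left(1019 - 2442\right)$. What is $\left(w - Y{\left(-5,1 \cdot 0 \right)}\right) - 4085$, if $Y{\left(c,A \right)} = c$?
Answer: $\frac{2441771}{2} \approx 1.2209 \cdot 10^{6}$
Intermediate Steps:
$w = \frac{2449931}{2}$ ($w = - \frac{1}{3} + \frac{\left(-1523 - 3642\right) \left(1019 - 2442\right)}{6} = - \frac{1}{3} + \frac{\left(-5165\right) \left(-1423\right)}{6} = - \frac{1}{3} + \frac{1}{6} \cdot 7349795 = - \frac{1}{3} + \frac{7349795}{6} = \frac{2449931}{2} \approx 1.225 \cdot 10^{6}$)
$\left(w - Y{\left(-5,1 \cdot 0 \right)}\right) - 4085 = \left(\frac{2449931}{2} - -5\right) - 4085 = \left(\frac{2449931}{2} + 5\right) - 4085 = \frac{2449941}{2} - 4085 = \frac{2441771}{2}$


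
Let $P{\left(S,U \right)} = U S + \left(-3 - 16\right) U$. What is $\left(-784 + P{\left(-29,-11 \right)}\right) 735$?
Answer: $-188160$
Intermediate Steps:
$P{\left(S,U \right)} = - 19 U + S U$ ($P{\left(S,U \right)} = S U - 19 U = - 19 U + S U$)
$\left(-784 + P{\left(-29,-11 \right)}\right) 735 = \left(-784 - 11 \left(-19 - 29\right)\right) 735 = \left(-784 - -528\right) 735 = \left(-784 + 528\right) 735 = \left(-256\right) 735 = -188160$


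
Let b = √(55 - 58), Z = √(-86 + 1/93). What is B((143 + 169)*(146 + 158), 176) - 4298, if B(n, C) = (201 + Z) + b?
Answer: -4097 + I*√3 + I*√743721/93 ≈ -4097.0 + 11.005*I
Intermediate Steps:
Z = I*√743721/93 (Z = √(-86 + 1/93) = √(-7997/93) = I*√743721/93 ≈ 9.273*I)
b = I*√3 (b = √(-3) = I*√3 ≈ 1.732*I)
B(n, C) = 201 + I*√3 + I*√743721/93 (B(n, C) = (201 + I*√743721/93) + I*√3 = 201 + I*√3 + I*√743721/93)
B((143 + 169)*(146 + 158), 176) - 4298 = (201 + I*√3 + I*√743721/93) - 4298 = -4097 + I*√3 + I*√743721/93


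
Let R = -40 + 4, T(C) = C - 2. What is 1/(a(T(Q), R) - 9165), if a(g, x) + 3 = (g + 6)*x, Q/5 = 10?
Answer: -1/11112 ≈ -8.9993e-5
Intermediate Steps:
Q = 50 (Q = 5*10 = 50)
T(C) = -2 + C
R = -36
a(g, x) = -3 + x*(6 + g) (a(g, x) = -3 + (g + 6)*x = -3 + (6 + g)*x = -3 + x*(6 + g))
1/(a(T(Q), R) - 9165) = 1/((-3 + 6*(-36) + (-2 + 50)*(-36)) - 9165) = 1/((-3 - 216 + 48*(-36)) - 9165) = 1/((-3 - 216 - 1728) - 9165) = 1/(-1947 - 9165) = 1/(-11112) = -1/11112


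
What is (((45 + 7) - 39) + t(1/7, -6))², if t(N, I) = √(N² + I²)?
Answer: (91 + √1765)²/49 ≈ 361.06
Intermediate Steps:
t(N, I) = √(I² + N²)
(((45 + 7) - 39) + t(1/7, -6))² = (((45 + 7) - 39) + √((-6)² + (1/7)²))² = ((52 - 39) + √(36 + (⅐)²))² = (13 + √(36 + 1/49))² = (13 + √(1765/49))² = (13 + √1765/7)²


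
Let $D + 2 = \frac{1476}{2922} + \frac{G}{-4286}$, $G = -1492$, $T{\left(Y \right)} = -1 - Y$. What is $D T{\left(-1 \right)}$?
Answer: $0$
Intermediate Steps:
$D = - \frac{1196802}{1043641}$ ($D = -2 + \left(\frac{1476}{2922} - \frac{1492}{-4286}\right) = -2 + \left(1476 \cdot \frac{1}{2922} - - \frac{746}{2143}\right) = -2 + \left(\frac{246}{487} + \frac{746}{2143}\right) = -2 + \frac{890480}{1043641} = - \frac{1196802}{1043641} \approx -1.1468$)
$D T{\left(-1 \right)} = - \frac{1196802 \left(-1 - -1\right)}{1043641} = - \frac{1196802 \left(-1 + 1\right)}{1043641} = \left(- \frac{1196802}{1043641}\right) 0 = 0$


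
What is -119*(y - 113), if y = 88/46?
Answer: 304045/23 ≈ 13219.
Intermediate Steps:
y = 44/23 (y = 88*(1/46) = 44/23 ≈ 1.9130)
-119*(y - 113) = -119*(44/23 - 113) = -119*(-2555/23) = 304045/23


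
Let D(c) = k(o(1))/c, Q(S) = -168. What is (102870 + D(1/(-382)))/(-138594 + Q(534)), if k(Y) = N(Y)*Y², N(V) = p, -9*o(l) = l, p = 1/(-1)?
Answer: -4166426/5619861 ≈ -0.74137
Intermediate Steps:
p = -1
o(l) = -l/9
N(V) = -1
k(Y) = -Y²
D(c) = -1/(81*c) (D(c) = (-(-⅑*1)²)/c = (-(-⅑)²)/c = (-1*1/81)/c = -1/(81*c))
(102870 + D(1/(-382)))/(-138594 + Q(534)) = (102870 - 1/(81*(1/(-382))))/(-138594 - 168) = (102870 - 1/(81*(-1/382)))/(-138762) = (102870 - 1/81*(-382))*(-1/138762) = (102870 + 382/81)*(-1/138762) = (8332852/81)*(-1/138762) = -4166426/5619861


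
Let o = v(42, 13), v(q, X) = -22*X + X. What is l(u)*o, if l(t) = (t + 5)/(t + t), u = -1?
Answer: 546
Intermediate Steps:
v(q, X) = -21*X
l(t) = (5 + t)/(2*t) (l(t) = (5 + t)/((2*t)) = (5 + t)*(1/(2*t)) = (5 + t)/(2*t))
o = -273 (o = -21*13 = -273)
l(u)*o = ((1/2)*(5 - 1)/(-1))*(-273) = ((1/2)*(-1)*4)*(-273) = -2*(-273) = 546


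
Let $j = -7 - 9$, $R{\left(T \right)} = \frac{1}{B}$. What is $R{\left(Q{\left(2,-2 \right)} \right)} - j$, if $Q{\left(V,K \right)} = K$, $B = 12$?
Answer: $\frac{193}{12} \approx 16.083$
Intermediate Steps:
$R{\left(T \right)} = \frac{1}{12}$
$j = -16$ ($j = -7 - 9 = -16$)
$R{\left(Q{\left(2,-2 \right)} \right)} - j = \frac{1}{12} - -16 = \frac{1}{12} + 16 = \frac{193}{12}$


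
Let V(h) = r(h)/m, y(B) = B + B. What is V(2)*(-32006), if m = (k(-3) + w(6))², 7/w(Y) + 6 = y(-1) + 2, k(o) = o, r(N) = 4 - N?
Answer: -2304432/625 ≈ -3687.1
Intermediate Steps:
y(B) = 2*B
w(Y) = -7/6 (w(Y) = 7/(-6 + (2*(-1) + 2)) = 7/(-6 + (-2 + 2)) = 7/(-6 + 0) = 7/(-6) = 7*(-⅙) = -7/6)
m = 625/36 (m = (-3 - 7/6)² = (-25/6)² = 625/36 ≈ 17.361)
V(h) = 144/625 - 36*h/625 (V(h) = (4 - h)/(625/36) = (4 - h)*(36/625) = 144/625 - 36*h/625)
V(2)*(-32006) = (144/625 - 36/625*2)*(-32006) = (144/625 - 72/625)*(-32006) = (72/625)*(-32006) = -2304432/625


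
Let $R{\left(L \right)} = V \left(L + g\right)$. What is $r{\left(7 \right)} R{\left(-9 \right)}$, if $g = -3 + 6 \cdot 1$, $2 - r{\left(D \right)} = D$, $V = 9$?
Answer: $270$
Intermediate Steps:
$r{\left(D \right)} = 2 - D$
$g = 3$ ($g = -3 + 6 = 3$)
$R{\left(L \right)} = 27 + 9 L$ ($R{\left(L \right)} = 9 \left(L + 3\right) = 9 \left(3 + L\right) = 27 + 9 L$)
$r{\left(7 \right)} R{\left(-9 \right)} = \left(2 - 7\right) \left(27 + 9 \left(-9\right)\right) = \left(2 - 7\right) \left(27 - 81\right) = \left(-5\right) \left(-54\right) = 270$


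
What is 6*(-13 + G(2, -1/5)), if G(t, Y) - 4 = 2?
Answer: -42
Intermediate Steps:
G(t, Y) = 6 (G(t, Y) = 4 + 2 = 6)
6*(-13 + G(2, -1/5)) = 6*(-13 + 6) = 6*(-7) = -42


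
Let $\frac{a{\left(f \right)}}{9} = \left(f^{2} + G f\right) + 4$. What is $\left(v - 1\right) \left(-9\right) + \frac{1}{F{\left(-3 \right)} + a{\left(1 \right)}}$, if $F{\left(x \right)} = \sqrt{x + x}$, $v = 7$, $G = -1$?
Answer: $\frac{- 54 \sqrt{6} + 1943 i}{\sqrt{6} - 36 i} \approx -53.972 - 0.0018813 i$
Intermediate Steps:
$F{\left(x \right)} = \sqrt{2} \sqrt{x}$ ($F{\left(x \right)} = \sqrt{2 x} = \sqrt{2} \sqrt{x}$)
$a{\left(f \right)} = 36 - 9 f + 9 f^{2}$ ($a{\left(f \right)} = 9 \left(\left(f^{2} - f\right) + 4\right) = 9 \left(4 + f^{2} - f\right) = 36 - 9 f + 9 f^{2}$)
$\left(v - 1\right) \left(-9\right) + \frac{1}{F{\left(-3 \right)} + a{\left(1 \right)}} = \left(7 - 1\right) \left(-9\right) + \frac{1}{\sqrt{2} \sqrt{-3} + \left(36 - 9 + 9 \cdot 1^{2}\right)} = 6 \left(-9\right) + \frac{1}{\sqrt{2} i \sqrt{3} + \left(36 - 9 + 9 \cdot 1\right)} = -54 + \frac{1}{i \sqrt{6} + \left(36 - 9 + 9\right)} = -54 + \frac{1}{i \sqrt{6} + 36} = -54 + \frac{1}{36 + i \sqrt{6}}$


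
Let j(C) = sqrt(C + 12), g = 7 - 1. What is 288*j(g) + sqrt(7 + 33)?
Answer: 2*sqrt(10) + 864*sqrt(2) ≈ 1228.2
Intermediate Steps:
g = 6
j(C) = sqrt(12 + C)
288*j(g) + sqrt(7 + 33) = 288*sqrt(12 + 6) + sqrt(7 + 33) = 288*sqrt(18) + sqrt(40) = 288*(3*sqrt(2)) + 2*sqrt(10) = 864*sqrt(2) + 2*sqrt(10) = 2*sqrt(10) + 864*sqrt(2)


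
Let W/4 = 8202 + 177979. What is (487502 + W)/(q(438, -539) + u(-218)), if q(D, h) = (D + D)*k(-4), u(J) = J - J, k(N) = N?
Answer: -205371/584 ≈ -351.66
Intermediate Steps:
W = 744724 (W = 4*(8202 + 177979) = 4*186181 = 744724)
u(J) = 0
q(D, h) = -8*D (q(D, h) = (D + D)*(-4) = (2*D)*(-4) = -8*D)
(487502 + W)/(q(438, -539) + u(-218)) = (487502 + 744724)/(-8*438 + 0) = 1232226/(-3504 + 0) = 1232226/(-3504) = 1232226*(-1/3504) = -205371/584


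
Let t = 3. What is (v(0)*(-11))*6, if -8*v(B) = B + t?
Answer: 99/4 ≈ 24.750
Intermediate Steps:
v(B) = -3/8 - B/8 (v(B) = -(B + 3)/8 = -(3 + B)/8 = -3/8 - B/8)
(v(0)*(-11))*6 = ((-3/8 - 1/8*0)*(-11))*6 = ((-3/8 + 0)*(-11))*6 = -3/8*(-11)*6 = (33/8)*6 = 99/4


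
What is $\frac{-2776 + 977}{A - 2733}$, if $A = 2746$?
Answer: $- \frac{1799}{13} \approx -138.38$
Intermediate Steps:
$\frac{-2776 + 977}{A - 2733} = \frac{-2776 + 977}{2746 - 2733} = - \frac{1799}{13}$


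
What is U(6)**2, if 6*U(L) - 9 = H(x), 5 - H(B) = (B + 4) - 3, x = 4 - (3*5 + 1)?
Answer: 625/36 ≈ 17.361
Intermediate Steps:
x = -12 (x = 4 - (15 + 1) = 4 - 1*16 = 4 - 16 = -12)
H(B) = 4 - B (H(B) = 5 - ((B + 4) - 3) = 5 - ((4 + B) - 3) = 5 - (1 + B) = 5 + (-1 - B) = 4 - B)
U(L) = 25/6 (U(L) = 3/2 + (4 - 1*(-12))/6 = 3/2 + (4 + 12)/6 = 3/2 + (1/6)*16 = 3/2 + 8/3 = 25/6)
U(6)**2 = (25/6)**2 = 625/36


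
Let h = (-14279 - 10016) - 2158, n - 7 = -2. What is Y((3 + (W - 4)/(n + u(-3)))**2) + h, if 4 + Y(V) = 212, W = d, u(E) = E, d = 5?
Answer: -26245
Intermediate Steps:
W = 5
n = 5 (n = 7 - 2 = 5)
Y(V) = 208 (Y(V) = -4 + 212 = 208)
h = -26453 (h = -24295 - 2158 = -26453)
Y((3 + (W - 4)/(n + u(-3)))**2) + h = 208 - 26453 = -26245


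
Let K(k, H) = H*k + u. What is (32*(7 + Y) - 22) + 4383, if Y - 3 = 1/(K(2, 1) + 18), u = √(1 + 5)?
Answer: 922477/197 - 16*√6/197 ≈ 4682.4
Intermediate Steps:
u = √6 ≈ 2.4495
K(k, H) = √6 + H*k (K(k, H) = H*k + √6 = √6 + H*k)
Y = 3 + 1/(20 + √6) (Y = 3 + 1/((√6 + 1*2) + 18) = 3 + 1/((√6 + 2) + 18) = 3 + 1/((2 + √6) + 18) = 3 + 1/(20 + √6) ≈ 3.0445)
(32*(7 + Y) - 22) + 4383 = (32*(7 + (601/197 - √6/394)) - 22) + 4383 = (32*(1980/197 - √6/394) - 22) + 4383 = ((63360/197 - 16*√6/197) - 22) + 4383 = (59026/197 - 16*√6/197) + 4383 = 922477/197 - 16*√6/197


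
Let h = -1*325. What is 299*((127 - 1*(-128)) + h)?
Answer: -20930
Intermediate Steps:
h = -325
299*((127 - 1*(-128)) + h) = 299*((127 - 1*(-128)) - 325) = 299*((127 + 128) - 325) = 299*(255 - 325) = 299*(-70) = -20930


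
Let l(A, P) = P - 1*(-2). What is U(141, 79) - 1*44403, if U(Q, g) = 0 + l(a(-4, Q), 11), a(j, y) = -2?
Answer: -44390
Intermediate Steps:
l(A, P) = 2 + P (l(A, P) = P + 2 = 2 + P)
U(Q, g) = 13 (U(Q, g) = 0 + (2 + 11) = 0 + 13 = 13)
U(141, 79) - 1*44403 = 13 - 1*44403 = 13 - 44403 = -44390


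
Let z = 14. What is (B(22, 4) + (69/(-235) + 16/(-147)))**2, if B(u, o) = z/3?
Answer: 21699352249/1193357025 ≈ 18.183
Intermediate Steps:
B(u, o) = 14/3
(B(22, 4) + (69/(-235) + 16/(-147)))**2 = (14/3 + (69/(-235) + 16/(-147)))**2 = (14/3 + (69*(-1/235) + 16*(-1/147)))**2 = (14/3 + (-69/235 - 16/147))**2 = (14/3 - 13903/34545)**2 = (147307/34545)**2 = 21699352249/1193357025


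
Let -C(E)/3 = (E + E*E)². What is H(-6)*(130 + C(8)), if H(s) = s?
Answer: 92532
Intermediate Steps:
C(E) = -3*(E + E²)² (C(E) = -3*(E + E*E)² = -3*(E + E²)²)
H(-6)*(130 + C(8)) = -6*(130 - 3*8²*(1 + 8)²) = -6*(130 - 3*64*9²) = -6*(130 - 3*64*81) = -6*(130 - 15552) = -6*(-15422) = 92532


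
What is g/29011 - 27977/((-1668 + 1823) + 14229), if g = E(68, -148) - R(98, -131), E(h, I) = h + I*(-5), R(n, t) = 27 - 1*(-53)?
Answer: -801169195/417294224 ≈ -1.9199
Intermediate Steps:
R(n, t) = 80 (R(n, t) = 27 + 53 = 80)
E(h, I) = h - 5*I
g = 728 (g = (68 - 5*(-148)) - 1*80 = (68 + 740) - 80 = 808 - 80 = 728)
g/29011 - 27977/((-1668 + 1823) + 14229) = 728/29011 - 27977/((-1668 + 1823) + 14229) = 728*(1/29011) - 27977/(155 + 14229) = 728/29011 - 27977/14384 = -801169195/417294224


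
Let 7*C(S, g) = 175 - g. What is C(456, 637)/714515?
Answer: -66/714515 ≈ -9.2370e-5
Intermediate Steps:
C(S, g) = 25 - g/7 (C(S, g) = (175 - g)/7 = 25 - g/7)
C(456, 637)/714515 = (25 - ⅐*637)/714515 = (25 - 91)*(1/714515) = -66*1/714515 = -66/714515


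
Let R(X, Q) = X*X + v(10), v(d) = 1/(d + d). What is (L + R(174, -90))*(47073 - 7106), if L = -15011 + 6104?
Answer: 17081136427/20 ≈ 8.5406e+8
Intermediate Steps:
L = -8907
v(d) = 1/(2*d)
R(X, Q) = 1/20 + X² (R(X, Q) = X*X + (½)/10 = X² + (½)*(⅒) = X² + 1/20 = 1/20 + X²)
(L + R(174, -90))*(47073 - 7106) = (-8907 + (1/20 + 174²))*(47073 - 7106) = (-8907 + (1/20 + 30276))*39967 = (-8907 + 605521/20)*39967 = (427381/20)*39967 = 17081136427/20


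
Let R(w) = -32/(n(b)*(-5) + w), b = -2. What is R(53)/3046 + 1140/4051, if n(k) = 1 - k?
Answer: 32955772/117223787 ≈ 0.28114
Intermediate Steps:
R(w) = -32/(-15 + w) (R(w) = -32/((1 - 1*(-2))*(-5) + w) = -32/((1 + 2)*(-5) + w) = -32/(3*(-5) + w) = -32/(-15 + w))
R(53)/3046 + 1140/4051 = -32/(-15 + 53)/3046 + 1140/4051 = -32/38*(1/3046) + 1140*(1/4051) = -32*1/38*(1/3046) + 1140/4051 = -16/19*1/3046 + 1140/4051 = -8/28937 + 1140/4051 = 32955772/117223787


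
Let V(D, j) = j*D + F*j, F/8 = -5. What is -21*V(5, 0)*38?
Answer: 0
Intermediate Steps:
F = -40 (F = 8*(-5) = -40)
V(D, j) = -40*j + D*j (V(D, j) = j*D - 40*j = D*j - 40*j = -40*j + D*j)
-21*V(5, 0)*38 = -0*(-40 + 5)*38 = -0*(-35)*38 = -21*0*38 = 0*38 = 0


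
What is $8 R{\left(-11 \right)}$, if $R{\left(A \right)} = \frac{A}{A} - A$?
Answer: $96$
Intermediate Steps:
$R{\left(A \right)} = 1 - A$
$8 R{\left(-11 \right)} = 8 \left(1 - -11\right) = 8 \left(1 + 11\right) = 8 \cdot 12 = 96$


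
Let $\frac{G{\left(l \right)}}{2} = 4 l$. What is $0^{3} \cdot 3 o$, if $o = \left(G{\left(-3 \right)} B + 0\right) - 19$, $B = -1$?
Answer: $0$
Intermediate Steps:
$G{\left(l \right)} = 8 l$ ($G{\left(l \right)} = 2 \cdot 4 l = 8 l$)
$o = 5$ ($o = \left(8 \left(-3\right) \left(-1\right) + 0\right) - 19 = \left(\left(-24\right) \left(-1\right) + 0\right) - 19 = \left(24 + 0\right) - 19 = 24 - 19 = 5$)
$0^{3} \cdot 3 o = 0^{3} \cdot 3 \cdot 5 = 0 \cdot 3 \cdot 5 = 0 \cdot 5 = 0$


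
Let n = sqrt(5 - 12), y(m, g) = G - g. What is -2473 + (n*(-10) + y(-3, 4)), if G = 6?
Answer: -2471 - 10*I*sqrt(7) ≈ -2471.0 - 26.458*I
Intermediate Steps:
y(m, g) = 6 - g
n = I*sqrt(7) (n = sqrt(-7) = I*sqrt(7) ≈ 2.6458*I)
-2473 + (n*(-10) + y(-3, 4)) = -2473 + ((I*sqrt(7))*(-10) + (6 - 1*4)) = -2473 + (-10*I*sqrt(7) + (6 - 4)) = -2473 + (-10*I*sqrt(7) + 2) = -2473 + (2 - 10*I*sqrt(7)) = -2471 - 10*I*sqrt(7)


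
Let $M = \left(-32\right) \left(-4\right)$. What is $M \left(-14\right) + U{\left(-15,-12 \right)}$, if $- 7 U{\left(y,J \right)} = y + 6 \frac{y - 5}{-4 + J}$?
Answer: $- \frac{25073}{14} \approx -1790.9$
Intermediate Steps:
$U{\left(y,J \right)} = - \frac{y}{7} - \frac{6 \left(-5 + y\right)}{7 \left(-4 + J\right)}$ ($U{\left(y,J \right)} = - \frac{y + 6 \frac{y - 5}{-4 + J}}{7} = - \frac{y + 6 \frac{-5 + y}{-4 + J}}{7} = - \frac{y + \frac{6 \left(-5 + y\right)}{-4 + J}}{7} = - \frac{y}{7} - \frac{6 \left(-5 + y\right)}{7 \left(-4 + J\right)}$)
$M = 128$
$M \left(-14\right) + U{\left(-15,-12 \right)} = 128 \left(-14\right) + \frac{30 - -30 - \left(-12\right) \left(-15\right)}{7 \left(-4 - 12\right)} = -1792 + \frac{30 + 30 - 180}{7 \left(-16\right)} = -1792 + \frac{1}{7} \left(- \frac{1}{16}\right) \left(-120\right) = -1792 + \frac{15}{14} = - \frac{25073}{14}$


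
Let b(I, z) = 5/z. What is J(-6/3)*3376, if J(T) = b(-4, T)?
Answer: -8440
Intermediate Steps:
J(T) = 5/T
J(-6/3)*3376 = (5/((-6/3)))*3376 = (5/((-6*⅓)))*3376 = (5/(-2))*3376 = (5*(-½))*3376 = -5/2*3376 = -8440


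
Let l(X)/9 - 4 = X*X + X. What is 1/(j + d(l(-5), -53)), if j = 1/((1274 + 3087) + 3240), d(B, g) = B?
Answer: 7601/1641817 ≈ 0.0046296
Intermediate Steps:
l(X) = 36 + 9*X + 9*X² (l(X) = 36 + 9*(X*X + X) = 36 + 9*(X² + X) = 36 + 9*(X + X²) = 36 + (9*X + 9*X²) = 36 + 9*X + 9*X²)
j = 1/7601 (j = 1/(4361 + 3240) = 1/7601 ≈ 0.00013156)
1/(j + d(l(-5), -53)) = 1/(1/7601 + (36 + 9*(-5) + 9*(-5)²)) = 1/(1/7601 + (36 - 45 + 9*25)) = 1/(1/7601 + (36 - 45 + 225)) = 1/(1/7601 + 216) = 1/(1641817/7601) = 7601/1641817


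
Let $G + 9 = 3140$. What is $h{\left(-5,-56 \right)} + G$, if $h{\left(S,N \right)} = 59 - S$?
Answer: $3195$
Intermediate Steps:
$G = 3131$ ($G = -9 + 3140 = 3131$)
$h{\left(-5,-56 \right)} + G = \left(59 - -5\right) + 3131 = \left(59 + 5\right) + 3131 = 64 + 3131 = 3195$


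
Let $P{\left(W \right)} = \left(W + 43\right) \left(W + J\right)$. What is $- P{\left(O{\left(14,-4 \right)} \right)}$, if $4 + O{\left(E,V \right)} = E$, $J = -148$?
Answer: $7314$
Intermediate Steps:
$O{\left(E,V \right)} = -4 + E$
$P{\left(W \right)} = \left(-148 + W\right) \left(43 + W\right)$ ($P{\left(W \right)} = \left(W + 43\right) \left(W - 148\right) = \left(43 + W\right) \left(-148 + W\right) = \left(-148 + W\right) \left(43 + W\right)$)
$- P{\left(O{\left(14,-4 \right)} \right)} = - (-6364 + \left(-4 + 14\right)^{2} - 105 \left(-4 + 14\right)) = - (-6364 + 10^{2} - 1050) = - (-6364 + 100 - 1050) = \left(-1\right) \left(-7314\right) = 7314$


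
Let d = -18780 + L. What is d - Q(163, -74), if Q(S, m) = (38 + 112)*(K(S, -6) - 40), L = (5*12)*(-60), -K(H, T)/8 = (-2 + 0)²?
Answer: -11580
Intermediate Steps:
K(H, T) = -32 (K(H, T) = -8*(-2 + 0)² = -8*(-2)² = -8*4 = -32)
L = -3600 (L = 60*(-60) = -3600)
d = -22380 (d = -18780 - 3600 = -22380)
Q(S, m) = -10800 (Q(S, m) = (38 + 112)*(-32 - 40) = 150*(-72) = -10800)
d - Q(163, -74) = -22380 - 1*(-10800) = -22380 + 10800 = -11580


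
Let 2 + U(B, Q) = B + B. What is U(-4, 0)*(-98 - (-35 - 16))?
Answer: 470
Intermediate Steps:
U(B, Q) = -2 + 2*B (U(B, Q) = -2 + (B + B) = -2 + 2*B)
U(-4, 0)*(-98 - (-35 - 16)) = (-2 + 2*(-4))*(-98 - (-35 - 16)) = (-2 - 8)*(-98 - 1*(-51)) = -10*(-98 + 51) = -10*(-47) = 470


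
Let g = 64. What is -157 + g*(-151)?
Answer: -9821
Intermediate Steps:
-157 + g*(-151) = -157 + 64*(-151) = -157 - 9664 = -9821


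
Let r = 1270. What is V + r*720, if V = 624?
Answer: 915024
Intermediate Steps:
V + r*720 = 624 + 1270*720 = 624 + 914400 = 915024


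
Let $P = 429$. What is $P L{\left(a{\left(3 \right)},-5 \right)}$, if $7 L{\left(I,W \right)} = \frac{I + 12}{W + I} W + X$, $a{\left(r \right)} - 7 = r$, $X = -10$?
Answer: $- \frac{13728}{7} \approx -1961.1$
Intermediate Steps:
$a{\left(r \right)} = 7 + r$
$L{\left(I,W \right)} = - \frac{10}{7} + \frac{W \left(12 + I\right)}{7 \left(I + W\right)}$ ($L{\left(I,W \right)} = \frac{\frac{I + 12}{W + I} W - 10}{7} = \frac{\frac{12 + I}{I + W} W - 10}{7} = \frac{\frac{W \left(12 + I\right)}{I + W} - 10}{7} = \frac{-10 + \frac{W \left(12 + I\right)}{I + W}}{7} = - \frac{10}{7} + \frac{W \left(12 + I\right)}{7 \left(I + W\right)}$)
$P L{\left(a{\left(3 \right)},-5 \right)} = 429 \frac{- 10 \left(7 + 3\right) + 2 \left(-5\right) + \left(7 + 3\right) \left(-5\right)}{7 \left(\left(7 + 3\right) - 5\right)} = 429 \frac{\left(-10\right) 10 - 10 + 10 \left(-5\right)}{7 \left(10 - 5\right)} = 429 \frac{-100 - 10 - 50}{7 \cdot 5} = 429 \cdot \frac{1}{7} \cdot \frac{1}{5} \left(-160\right) = 429 \left(- \frac{32}{7}\right) = - \frac{13728}{7}$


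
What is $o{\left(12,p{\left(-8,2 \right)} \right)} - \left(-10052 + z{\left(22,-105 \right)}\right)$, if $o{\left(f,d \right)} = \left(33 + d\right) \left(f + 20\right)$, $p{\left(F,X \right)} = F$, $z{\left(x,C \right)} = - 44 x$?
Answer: $11820$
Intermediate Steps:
$o{\left(f,d \right)} = \left(20 + f\right) \left(33 + d\right)$ ($o{\left(f,d \right)} = \left(33 + d\right) \left(20 + f\right) = \left(20 + f\right) \left(33 + d\right)$)
$o{\left(12,p{\left(-8,2 \right)} \right)} - \left(-10052 + z{\left(22,-105 \right)}\right) = \left(660 + 20 \left(-8\right) + 33 \cdot 12 - 96\right) - \left(-10052 - 968\right) = \left(660 - 160 + 396 - 96\right) - \left(-10052 - 968\right) = 800 - -11020 = 800 + 11020 = 11820$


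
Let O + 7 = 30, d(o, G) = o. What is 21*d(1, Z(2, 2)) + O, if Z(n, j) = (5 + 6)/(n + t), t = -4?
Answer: 44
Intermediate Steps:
Z(n, j) = 11/(-4 + n) (Z(n, j) = (5 + 6)/(n - 4) = 11/(-4 + n))
O = 23 (O = -7 + 30 = 23)
21*d(1, Z(2, 2)) + O = 21*1 + 23 = 21 + 23 = 44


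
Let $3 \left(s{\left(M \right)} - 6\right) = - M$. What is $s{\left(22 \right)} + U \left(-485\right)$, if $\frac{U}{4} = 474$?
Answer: $- \frac{2758684}{3} \approx -9.1956 \cdot 10^{5}$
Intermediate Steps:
$U = 1896$ ($U = 4 \cdot 474 = 1896$)
$s{\left(M \right)} = 6 - \frac{M}{3}$ ($s{\left(M \right)} = 6 + \frac{\left(-1\right) M}{3} = 6 - \frac{M}{3}$)
$s{\left(22 \right)} + U \left(-485\right) = \left(6 - \frac{22}{3}\right) + 1896 \left(-485\right) = \left(6 - \frac{22}{3}\right) - 919560 = - \frac{4}{3} - 919560 = - \frac{2758684}{3}$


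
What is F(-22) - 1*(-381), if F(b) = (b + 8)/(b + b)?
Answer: 8389/22 ≈ 381.32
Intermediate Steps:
F(b) = (8 + b)/(2*b) (F(b) = (8 + b)/((2*b)) = (8 + b)*(1/(2*b)) = (8 + b)/(2*b))
F(-22) - 1*(-381) = (½)*(8 - 22)/(-22) - 1*(-381) = (½)*(-1/22)*(-14) + 381 = 7/22 + 381 = 8389/22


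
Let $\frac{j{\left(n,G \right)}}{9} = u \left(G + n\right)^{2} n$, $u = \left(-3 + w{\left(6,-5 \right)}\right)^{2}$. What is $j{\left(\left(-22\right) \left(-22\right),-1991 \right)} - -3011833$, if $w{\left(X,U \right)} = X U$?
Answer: $10773141816349$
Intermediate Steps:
$w{\left(X,U \right)} = U X$
$u = 1089$ ($u = \left(-3 - 30\right)^{2} = \left(-33\right)^{2} = 1089$)
$j{\left(n,G \right)} = 9801 n \left(G + n\right)^{2}$ ($j{\left(n,G \right)} = 9 \cdot 1089 \left(G + n\right)^{2} n = 9 \cdot 1089 n \left(G + n\right)^{2} = 9801 n \left(G + n\right)^{2}$)
$j{\left(\left(-22\right) \left(-22\right),-1991 \right)} - -3011833 = 9801 \left(\left(-22\right) \left(-22\right)\right) \left(-1991 - -484\right)^{2} - -3011833 = 9801 \cdot 484 \left(-1991 + 484\right)^{2} + 3011833 = 9801 \cdot 484 \left(-1507\right)^{2} + 3011833 = 9801 \cdot 484 \cdot 2271049 + 3011833 = 10773138804516 + 3011833 = 10773141816349$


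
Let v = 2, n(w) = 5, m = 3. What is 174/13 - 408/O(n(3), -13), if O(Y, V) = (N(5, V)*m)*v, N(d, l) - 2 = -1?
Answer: -710/13 ≈ -54.615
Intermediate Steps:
N(d, l) = 1 (N(d, l) = 2 - 1 = 1)
O(Y, V) = 6 (O(Y, V) = (1*3)*2 = 3*2 = 6)
174/13 - 408/O(n(3), -13) = 174/13 - 408/6 = 174*(1/13) - 408*⅙ = 174/13 - 68 = -710/13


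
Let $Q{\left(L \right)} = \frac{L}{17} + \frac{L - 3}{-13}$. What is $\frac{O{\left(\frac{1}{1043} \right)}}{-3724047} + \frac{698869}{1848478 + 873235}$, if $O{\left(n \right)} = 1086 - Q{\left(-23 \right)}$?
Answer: $\frac{44194338721768}{172308381252687} \approx 0.25648$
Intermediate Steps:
$Q{\left(L \right)} = \frac{3}{13} - \frac{4 L}{221}$ ($Q{\left(L \right)} = L \frac{1}{17} + \left(-3 + L\right) \left(- \frac{1}{13}\right) = \frac{L}{17} - \left(- \frac{3}{13} + \frac{L}{13}\right) = \frac{3}{13} - \frac{4 L}{221}$)
$O{\left(n \right)} = \frac{18451}{17}$ ($O{\left(n \right)} = 1086 - \left(\frac{3}{13} - - \frac{92}{221}\right) = 1086 - \left(\frac{3}{13} + \frac{92}{221}\right) = 1086 - \frac{11}{17} = \frac{18451}{17}$)
$\frac{O{\left(\frac{1}{1043} \right)}}{-3724047} + \frac{698869}{1848478 + 873235} = \frac{18451}{17 \left(-3724047\right)} + \frac{698869}{1848478 + 873235} = \frac{18451}{17} \left(- \frac{1}{3724047}\right) + \frac{698869}{2721713} = - \frac{18451}{63308799} + 698869 \cdot \frac{1}{2721713} = - \frac{18451}{63308799} + \frac{698869}{2721713} = \frac{44194338721768}{172308381252687}$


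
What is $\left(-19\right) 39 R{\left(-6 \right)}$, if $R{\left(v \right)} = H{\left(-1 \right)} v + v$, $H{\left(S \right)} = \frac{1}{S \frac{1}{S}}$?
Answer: $8892$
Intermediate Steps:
$H{\left(S \right)} = 1$ ($H{\left(S \right)} = 1^{-1} = 1$)
$R{\left(v \right)} = 2 v$ ($R{\left(v \right)} = 1 v + v = v + v = 2 v$)
$\left(-19\right) 39 R{\left(-6 \right)} = \left(-19\right) 39 \cdot 2 \left(-6\right) = \left(-741\right) \left(-12\right) = 8892$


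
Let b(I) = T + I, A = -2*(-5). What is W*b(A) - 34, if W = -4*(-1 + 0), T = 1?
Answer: 10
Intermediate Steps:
A = 10
b(I) = 1 + I
W = 4 (W = -4*(-1) = 4)
W*b(A) - 34 = 4*(1 + 10) - 34 = 4*11 - 34 = 44 - 34 = 10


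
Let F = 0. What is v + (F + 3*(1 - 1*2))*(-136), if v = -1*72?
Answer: 336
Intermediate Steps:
v = -72
v + (F + 3*(1 - 1*2))*(-136) = -72 + (0 + 3*(1 - 1*2))*(-136) = -72 + (0 + 3*(1 - 2))*(-136) = -72 + (0 + 3*(-1))*(-136) = -72 + (0 - 3)*(-136) = -72 - 3*(-136) = -72 + 408 = 336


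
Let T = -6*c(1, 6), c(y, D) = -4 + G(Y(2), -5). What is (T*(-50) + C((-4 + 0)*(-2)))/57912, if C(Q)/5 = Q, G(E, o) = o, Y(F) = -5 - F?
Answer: -35/762 ≈ -0.045932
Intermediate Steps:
C(Q) = 5*Q
c(y, D) = -9 (c(y, D) = -4 - 5 = -9)
T = 54 (T = -6*(-9) = 54)
(T*(-50) + C((-4 + 0)*(-2)))/57912 = (54*(-50) + 5*((-4 + 0)*(-2)))/57912 = (-2700 + 5*(-4*(-2)))*(1/57912) = (-2700 + 5*8)*(1/57912) = (-2700 + 40)*(1/57912) = -2660*1/57912 = -35/762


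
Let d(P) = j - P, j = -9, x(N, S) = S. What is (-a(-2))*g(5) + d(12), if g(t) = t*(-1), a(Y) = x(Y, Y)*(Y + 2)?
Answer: -21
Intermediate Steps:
a(Y) = Y*(2 + Y) (a(Y) = Y*(Y + 2) = Y*(2 + Y))
g(t) = -t
d(P) = -9 - P
(-a(-2))*g(5) + d(12) = (-(-2)*(2 - 2))*(-1*5) + (-9 - 1*12) = -(-2)*0*(-5) + (-9 - 12) = -1*0*(-5) - 21 = 0*(-5) - 21 = 0 - 21 = -21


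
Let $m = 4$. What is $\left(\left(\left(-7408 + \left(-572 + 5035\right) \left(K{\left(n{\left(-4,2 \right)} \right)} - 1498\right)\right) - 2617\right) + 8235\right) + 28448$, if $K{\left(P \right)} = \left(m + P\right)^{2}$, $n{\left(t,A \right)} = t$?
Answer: $-6658916$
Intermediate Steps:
$K{\left(P \right)} = \left(4 + P\right)^{2}$
$\left(\left(\left(-7408 + \left(-572 + 5035\right) \left(K{\left(n{\left(-4,2 \right)} \right)} - 1498\right)\right) - 2617\right) + 8235\right) + 28448 = \left(\left(\left(-7408 + \left(-572 + 5035\right) \left(\left(4 - 4\right)^{2} - 1498\right)\right) - 2617\right) + 8235\right) + 28448 = \left(\left(\left(-7408 + 4463 \left(0^{2} - 1498\right)\right) - 2617\right) + 8235\right) + 28448 = \left(\left(\left(-7408 + 4463 \left(0 - 1498\right)\right) - 2617\right) + 8235\right) + 28448 = \left(\left(\left(-7408 + 4463 \left(-1498\right)\right) - 2617\right) + 8235\right) + 28448 = \left(\left(\left(-7408 - 6685574\right) - 2617\right) + 8235\right) + 28448 = \left(\left(-6692982 - 2617\right) + 8235\right) + 28448 = \left(-6695599 + 8235\right) + 28448 = -6687364 + 28448 = -6658916$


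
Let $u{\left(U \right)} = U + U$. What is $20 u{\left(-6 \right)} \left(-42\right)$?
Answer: $10080$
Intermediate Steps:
$u{\left(U \right)} = 2 U$
$20 u{\left(-6 \right)} \left(-42\right) = 20 \cdot 2 \left(-6\right) \left(-42\right) = 20 \left(-12\right) \left(-42\right) = \left(-240\right) \left(-42\right) = 10080$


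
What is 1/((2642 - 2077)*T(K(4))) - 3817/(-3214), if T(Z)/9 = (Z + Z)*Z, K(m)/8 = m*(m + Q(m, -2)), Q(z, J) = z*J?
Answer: 318004348487/267766824960 ≈ 1.1876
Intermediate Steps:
Q(z, J) = J*z
K(m) = -8*m² (K(m) = 8*(m*(m - 2*m)) = 8*(m*(-m)) = 8*(-m²) = -8*m²)
T(Z) = 18*Z² (T(Z) = 9*((Z + Z)*Z) = 9*((2*Z)*Z) = 9*(2*Z²) = 18*Z²)
1/((2642 - 2077)*T(K(4))) - 3817/(-3214) = 1/((2642 - 2077)*((18*(-8*4²)²))) - 3817/(-3214) = 1/(565*((18*(-8*16)²))) - 3817*(-1/3214) = 1/(565*((18*(-128)²))) + 3817/3214 = 1/(565*((18*16384))) + 3817/3214 = (1/565)/294912 + 3817/3214 = (1/565)*(1/294912) + 3817/3214 = 1/166625280 + 3817/3214 = 318004348487/267766824960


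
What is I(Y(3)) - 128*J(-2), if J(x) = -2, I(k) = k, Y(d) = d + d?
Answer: 262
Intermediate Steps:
Y(d) = 2*d
I(Y(3)) - 128*J(-2) = 2*3 - 128*(-2) = 6 + 256 = 262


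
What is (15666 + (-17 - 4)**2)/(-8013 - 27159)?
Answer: -5369/11724 ≈ -0.45795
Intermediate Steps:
(15666 + (-17 - 4)**2)/(-8013 - 27159) = (15666 + (-21)**2)/(-35172) = (15666 + 441)*(-1/35172) = 16107*(-1/35172) = -5369/11724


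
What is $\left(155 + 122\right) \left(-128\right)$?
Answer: $-35456$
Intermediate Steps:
$\left(155 + 122\right) \left(-128\right) = 277 \left(-128\right) = -35456$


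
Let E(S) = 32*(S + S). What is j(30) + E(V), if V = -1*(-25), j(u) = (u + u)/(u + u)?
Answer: 1601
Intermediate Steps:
j(u) = 1 (j(u) = (2*u)/((2*u)) = (2*u)*(1/(2*u)) = 1)
V = 25
E(S) = 64*S (E(S) = 32*(2*S) = 64*S)
j(30) + E(V) = 1 + 64*25 = 1 + 1600 = 1601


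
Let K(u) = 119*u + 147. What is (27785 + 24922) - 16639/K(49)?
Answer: 45009401/854 ≈ 52704.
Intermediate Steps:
K(u) = 147 + 119*u
(27785 + 24922) - 16639/K(49) = (27785 + 24922) - 16639/(147 + 119*49) = 52707 - 16639/(147 + 5831) = 52707 - 16639/5978 = 52707 - 16639*1/5978 = 52707 - 2377/854 = 45009401/854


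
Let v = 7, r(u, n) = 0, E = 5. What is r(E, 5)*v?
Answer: 0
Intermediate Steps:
r(E, 5)*v = 0*7 = 0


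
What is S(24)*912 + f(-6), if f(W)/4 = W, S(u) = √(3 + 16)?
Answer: -24 + 912*√19 ≈ 3951.3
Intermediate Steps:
S(u) = √19
f(W) = 4*W
S(24)*912 + f(-6) = √19*912 + 4*(-6) = 912*√19 - 24 = -24 + 912*√19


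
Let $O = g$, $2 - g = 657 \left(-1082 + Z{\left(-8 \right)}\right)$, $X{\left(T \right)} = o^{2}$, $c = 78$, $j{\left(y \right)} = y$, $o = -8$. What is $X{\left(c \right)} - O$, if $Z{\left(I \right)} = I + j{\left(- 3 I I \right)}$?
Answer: $-842212$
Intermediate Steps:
$Z{\left(I \right)} = I - 3 I^{2}$ ($Z{\left(I \right)} = I + - 3 I I = I - 3 I^{2}$)
$X{\left(T \right)} = 64$ ($X{\left(T \right)} = \left(-8\right)^{2} = 64$)
$g = 842276$ ($g = 2 - 657 \left(-1082 - 8 \left(1 - -24\right)\right) = 2 - 657 \left(-1082 - 8 \left(1 + 24\right)\right) = 2 - 657 \left(-1082 - 200\right) = 2 - 657 \left(-1282\right) = 2 - -842274 = 2 + 842274 = 842276$)
$O = 842276$
$X{\left(c \right)} - O = 64 - 842276 = -842212$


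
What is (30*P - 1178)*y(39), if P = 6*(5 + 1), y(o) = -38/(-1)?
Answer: -3724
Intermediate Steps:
y(o) = 38 (y(o) = -38*(-1) = 38)
P = 36 (P = 6*6 = 36)
(30*P - 1178)*y(39) = (30*36 - 1178)*38 = (1080 - 1178)*38 = -98*38 = -3724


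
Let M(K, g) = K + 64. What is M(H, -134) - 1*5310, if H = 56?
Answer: -5190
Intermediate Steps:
M(K, g) = 64 + K
M(H, -134) - 1*5310 = (64 + 56) - 1*5310 = 120 - 5310 = -5190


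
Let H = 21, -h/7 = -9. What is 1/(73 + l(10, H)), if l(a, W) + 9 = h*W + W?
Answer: 1/1408 ≈ 0.00071023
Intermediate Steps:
h = 63 (h = -7*(-9) = 63)
l(a, W) = -9 + 64*W (l(a, W) = -9 + (63*W + W) = -9 + 64*W)
1/(73 + l(10, H)) = 1/(73 + (-9 + 64*21)) = 1/(73 + (-9 + 1344)) = 1/(73 + 1335) = 1/1408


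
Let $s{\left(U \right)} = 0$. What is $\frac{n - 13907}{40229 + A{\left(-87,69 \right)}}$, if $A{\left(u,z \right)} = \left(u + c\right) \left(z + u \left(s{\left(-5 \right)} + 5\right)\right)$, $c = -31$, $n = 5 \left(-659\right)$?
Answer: $- \frac{17202}{83417} \approx -0.20622$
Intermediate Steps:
$n = -3295$
$A{\left(u,z \right)} = \left(-31 + u\right) \left(z + 5 u\right)$ ($A{\left(u,z \right)} = \left(u - 31\right) \left(z + u \left(0 + 5\right)\right) = \left(-31 + u\right) \left(z + u 5\right) = \left(-31 + u\right) \left(z + 5 u\right)$)
$\frac{n - 13907}{40229 + A{\left(-87,69 \right)}} = \frac{-3295 - 13907}{40229 - \left(-5343 - 37845\right)} = - \frac{17202}{40229 + \left(13485 - 2139 + 5 \cdot 7569 - 6003\right)} = - \frac{17202}{40229 + \left(13485 - 2139 + 37845 - 6003\right)} = - \frac{17202}{40229 + 43188} = - \frac{17202}{83417}$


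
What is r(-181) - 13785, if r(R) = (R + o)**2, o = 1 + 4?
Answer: 17191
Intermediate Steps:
o = 5
r(R) = (5 + R)**2 (r(R) = (R + 5)**2 = (5 + R)**2)
r(-181) - 13785 = (5 - 181)**2 - 13785 = (-176)**2 - 13785 = 30976 - 13785 = 17191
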